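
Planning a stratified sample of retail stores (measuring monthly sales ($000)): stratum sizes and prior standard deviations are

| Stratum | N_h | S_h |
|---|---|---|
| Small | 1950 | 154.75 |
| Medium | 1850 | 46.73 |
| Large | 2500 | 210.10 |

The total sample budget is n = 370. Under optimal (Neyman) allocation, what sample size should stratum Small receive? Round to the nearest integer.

Neyman allocation: n_h = n · N_h S_h / Σ N_i S_i, with n = 370.
  stratum Small: N_h·S_h = 1950·154.75 = 301762.50
  stratum Medium: N_h·S_h = 1850·46.73 = 86450.50
  stratum Large: N_h·S_h = 2500·210.10 = 525250.00
Σ N_h S_h = 913463.00
n for stratum Small = 370·301762.50/913463.00 = 122.229 → 122

122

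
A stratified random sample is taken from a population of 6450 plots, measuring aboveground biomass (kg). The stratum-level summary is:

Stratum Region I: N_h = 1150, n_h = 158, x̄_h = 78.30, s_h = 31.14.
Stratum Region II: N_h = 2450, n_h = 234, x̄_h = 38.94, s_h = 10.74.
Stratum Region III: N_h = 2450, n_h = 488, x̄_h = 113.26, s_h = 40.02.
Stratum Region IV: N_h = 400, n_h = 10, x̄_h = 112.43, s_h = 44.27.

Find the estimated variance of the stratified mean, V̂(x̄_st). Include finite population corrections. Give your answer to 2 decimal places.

V̂(x̄_st) ≈ 1.35

V̂(x̄_st) = Σ W_h² (1 − n_h/N_h) s_h²/n_h, with W_h = N_h/N and N = 6450:
  stratum Region I: (1150/6450)²·(1 − 158/1150)·31.14²/158 = 0.168295
  stratum Region II: (2450/6450)²·(1 − 234/2450)·10.74²/234 = 0.0643293
  stratum Region III: (2450/6450)²·(1 − 488/2450)·40.02²/488 = 0.37921
  stratum Region IV: (400/6450)²·(1 − 10/400)·44.27²/10 = 0.734893
V̂(x̄_st) = 1.34673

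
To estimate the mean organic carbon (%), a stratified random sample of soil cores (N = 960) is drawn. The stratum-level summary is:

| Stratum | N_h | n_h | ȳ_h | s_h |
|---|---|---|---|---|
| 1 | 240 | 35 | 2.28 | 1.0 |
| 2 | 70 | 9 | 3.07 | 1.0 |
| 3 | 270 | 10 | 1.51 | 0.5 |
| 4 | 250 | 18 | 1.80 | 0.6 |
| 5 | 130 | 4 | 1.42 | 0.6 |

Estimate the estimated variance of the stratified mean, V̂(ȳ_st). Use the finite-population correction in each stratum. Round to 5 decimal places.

V̂(ȳ_st) ≈ 0.00680

V̂(ȳ_st) = Σ W_h² (1 − n_h/N_h) s_h²/n_h, with W_h = N_h/N and N = 960:
  stratum 1: (240/960)²·(1 − 35/240)·1.0²/35 = 0.0015253
  stratum 2: (70/960)²·(1 − 9/70)·1.0²/9 = 0.000514805
  stratum 3: (270/960)²·(1 − 10/270)·0.5²/10 = 0.0019043
  stratum 4: (250/960)²·(1 − 18/250)·0.6²/18 = 0.00125868
  stratum 5: (130/960)²·(1 − 4/130)·0.6²/4 = 0.00159961
V̂(ȳ_st) = 0.00680269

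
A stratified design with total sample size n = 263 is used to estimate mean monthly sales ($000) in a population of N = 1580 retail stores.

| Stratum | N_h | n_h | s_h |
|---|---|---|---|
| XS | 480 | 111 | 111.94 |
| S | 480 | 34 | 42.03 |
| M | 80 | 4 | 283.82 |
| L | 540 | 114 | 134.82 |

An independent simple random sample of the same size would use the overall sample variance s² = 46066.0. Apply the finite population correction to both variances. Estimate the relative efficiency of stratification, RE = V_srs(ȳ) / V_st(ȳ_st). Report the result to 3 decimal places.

RE ≈ 1.916

V̂(ȳ_st) = Σ W_h² (1 − n_h/N_h) s_h²/n_h, with W_h = N_h/N and N = 1580:
  stratum XS: (480/1580)²·(1 − 111/480)·111.94²/111 = 8.00942
  stratum S: (480/1580)²·(1 − 34/480)·42.03²/34 = 4.45555
  stratum M: (80/1580)²·(1 − 4/80)·283.82²/4 = 49.0473
  stratum L: (540/1580)²·(1 − 114/540)·134.82²/114 = 14.6924
V_st = 76.2047
V_srs = (1 − 263/1580)·46066.0/263 = 146
Relative efficiency = V_srs / V_st = 146/76.2047 = 1.9159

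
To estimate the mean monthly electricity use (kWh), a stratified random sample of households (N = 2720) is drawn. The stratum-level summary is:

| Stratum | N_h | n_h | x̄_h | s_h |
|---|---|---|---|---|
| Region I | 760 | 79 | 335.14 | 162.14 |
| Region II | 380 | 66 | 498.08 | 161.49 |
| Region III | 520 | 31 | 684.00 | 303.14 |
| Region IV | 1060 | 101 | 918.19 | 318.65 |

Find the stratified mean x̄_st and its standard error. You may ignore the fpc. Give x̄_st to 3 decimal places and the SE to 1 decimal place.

x̄_st ≈ 651.816, SE ≈ 17.2

x̄_st = Σ W_h x̄_h = (760·335.14 + 380·498.08 + 520·684.00 + 1060·918.19)/2720 = 651.81551
V̂(x̄_st) = Σ W_h² s_h²/n_h, with W_h = N_h/N and N = 2720:
  stratum Region I: (760/2720)²·162.14²/79 = 25.9802
  stratum Region II: (380/2720)²·161.49²/66 = 7.71217
  stratum Region III: (520/2720)²·303.14²/31 = 108.341
  stratum Region IV: (1060/2720)²·318.65²/101 = 152.679
V̂(x̄_st) = 294.713
SE(x̄_st) = √294.713 = 17.1672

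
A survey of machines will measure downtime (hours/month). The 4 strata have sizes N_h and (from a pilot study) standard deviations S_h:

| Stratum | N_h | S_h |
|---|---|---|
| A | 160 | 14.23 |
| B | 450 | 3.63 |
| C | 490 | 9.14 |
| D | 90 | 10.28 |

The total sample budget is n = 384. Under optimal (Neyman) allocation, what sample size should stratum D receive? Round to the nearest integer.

38

Neyman allocation: n_h = n · N_h S_h / Σ N_i S_i, with n = 384.
  stratum A: N_h·S_h = 160·14.23 = 2276.80
  stratum B: N_h·S_h = 450·3.63 = 1633.50
  stratum C: N_h·S_h = 490·9.14 = 4478.60
  stratum D: N_h·S_h = 90·10.28 = 925.20
Σ N_h S_h = 9314.10
n for stratum D = 384·925.20/9314.10 = 38.144 → 38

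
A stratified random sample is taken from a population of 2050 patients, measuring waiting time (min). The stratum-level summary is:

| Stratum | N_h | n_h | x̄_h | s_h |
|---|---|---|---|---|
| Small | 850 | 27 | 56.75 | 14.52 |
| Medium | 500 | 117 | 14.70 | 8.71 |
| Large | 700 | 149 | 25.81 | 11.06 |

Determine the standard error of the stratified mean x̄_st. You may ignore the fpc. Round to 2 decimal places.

SE(x̄_st) ≈ 1.22

V̂(x̄_st) = Σ W_h² s_h²/n_h, with W_h = N_h/N and N = 2050:
  stratum Small: (850/2050)²·14.52²/27 = 1.34245
  stratum Medium: (500/2050)²·8.71²/117 = 0.0385729
  stratum Large: (700/2050)²·11.06²/149 = 0.0957221
V̂(x̄_st) = 1.47675
SE(x̄_st) = √1.47675 = 1.21522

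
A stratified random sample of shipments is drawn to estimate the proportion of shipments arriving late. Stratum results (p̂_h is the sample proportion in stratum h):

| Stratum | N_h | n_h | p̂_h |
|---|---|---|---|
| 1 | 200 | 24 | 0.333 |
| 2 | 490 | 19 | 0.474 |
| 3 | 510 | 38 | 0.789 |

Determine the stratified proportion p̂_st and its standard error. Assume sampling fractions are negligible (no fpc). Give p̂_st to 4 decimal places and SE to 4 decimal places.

N = 1200; stratum weights W_h = N_h/N.
p̂_st = Σ W_h p̂_h = (200·0.333 + 490·0.474 + 510·0.789)/1200 = 0.58437
V̂(p̂_st) = Σ W_h² p̂_h(1−p̂_h)/(n_h−1):
  stratum 1: (200/1200)²·0.333·0.667/23 = 0.00026825
  stratum 2: (490/1200)²·0.474·0.526/18 = 0.00230952
  stratum 3: (510/1200)²·0.789·0.211/37 = 0.00081271
V̂(p̂_st) = 0.00339048; SE = √V̂ = 0.0582278

p̂_st ≈ 0.5844, SE ≈ 0.0582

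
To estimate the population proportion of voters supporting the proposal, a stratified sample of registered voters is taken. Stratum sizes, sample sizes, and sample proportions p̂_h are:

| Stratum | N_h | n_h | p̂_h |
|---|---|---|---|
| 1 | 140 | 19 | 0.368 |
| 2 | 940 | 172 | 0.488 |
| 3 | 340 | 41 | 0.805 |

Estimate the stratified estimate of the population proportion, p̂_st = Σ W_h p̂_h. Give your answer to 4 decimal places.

p̂_st ≈ 0.5521

N = 1420; stratum weights W_h = N_h/N.
p̂_st = Σ W_h p̂_h = (140·0.368 + 940·0.488 + 340·0.805)/1420 = 0.55207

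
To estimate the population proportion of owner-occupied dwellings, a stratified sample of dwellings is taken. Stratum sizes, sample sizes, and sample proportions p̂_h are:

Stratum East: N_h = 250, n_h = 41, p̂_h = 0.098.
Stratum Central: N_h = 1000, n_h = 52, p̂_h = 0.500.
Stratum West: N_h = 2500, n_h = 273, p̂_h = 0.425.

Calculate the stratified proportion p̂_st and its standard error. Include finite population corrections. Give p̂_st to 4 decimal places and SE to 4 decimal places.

p̂_st ≈ 0.4232, SE ≈ 0.0264

N = 3750; stratum weights W_h = N_h/N.
p̂_st = Σ W_h p̂_h = (250·0.098 + 1000·0.500 + 2500·0.425)/3750 = 0.42320
V̂(p̂_st) = Σ W_h² (1 − n_h/N_h) p̂_h(1−p̂_h)/(n_h−1):
  stratum East: (250/3750)²·(1 − 41/250)·0.098·0.902/40 = 8.21101e-06
  stratum Central: (1000/3750)²·(1 − 52/1000)·0.500·0.500/51 = 0.000330458
  stratum West: (2500/3750)²·(1 − 273/2500)·0.425·0.575/272 = 0.000355701
V̂(p̂_st) = 0.00069437; SE = √V̂ = 0.0263509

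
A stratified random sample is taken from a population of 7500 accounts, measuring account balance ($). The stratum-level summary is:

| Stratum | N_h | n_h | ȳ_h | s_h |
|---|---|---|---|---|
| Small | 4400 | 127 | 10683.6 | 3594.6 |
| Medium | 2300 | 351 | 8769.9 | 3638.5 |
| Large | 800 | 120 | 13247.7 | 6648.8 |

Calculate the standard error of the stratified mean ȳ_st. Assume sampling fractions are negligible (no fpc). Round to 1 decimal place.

SE(ȳ_st) ≈ 206.8

V̂(ȳ_st) = Σ W_h² s_h²/n_h, with W_h = N_h/N and N = 7500:
  stratum Small: (4400/7500)²·3594.6²/127 = 35017.1
  stratum Medium: (2300/7500)²·3638.5²/351 = 3547.08
  stratum Large: (800/7500)²·6648.8²/120 = 4191.44
V̂(ȳ_st) = 42755.6
SE(ȳ_st) = √42755.6 = 206.774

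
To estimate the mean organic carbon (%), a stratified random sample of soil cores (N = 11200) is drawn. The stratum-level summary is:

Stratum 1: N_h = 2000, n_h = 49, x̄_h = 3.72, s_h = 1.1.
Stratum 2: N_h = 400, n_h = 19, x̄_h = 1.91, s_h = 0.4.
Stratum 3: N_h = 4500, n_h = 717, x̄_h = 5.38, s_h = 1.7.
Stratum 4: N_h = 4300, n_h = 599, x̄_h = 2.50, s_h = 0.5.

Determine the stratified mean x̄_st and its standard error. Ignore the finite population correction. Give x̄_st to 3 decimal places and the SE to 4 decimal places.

x̄_st = Σ W_h x̄_h = (2000·3.72 + 400·1.91 + 4500·5.38 + 4300·2.50)/11200 = 3.85393
V̂(x̄_st) = Σ W_h² s_h²/n_h, with W_h = N_h/N and N = 11200:
  stratum 1: (2000/11200)²·1.1²/49 = 0.000787432
  stratum 2: (400/11200)²·0.4²/19 = 1.07411e-05
  stratum 3: (4500/11200)²·1.7²/717 = 0.00065068
  stratum 4: (4300/11200)²·0.5²/599 = 6.15197e-05
V̂(x̄_st) = 0.00151037
SE(x̄_st) = √0.00151037 = 0.0388635

x̄_st ≈ 3.854, SE ≈ 0.0389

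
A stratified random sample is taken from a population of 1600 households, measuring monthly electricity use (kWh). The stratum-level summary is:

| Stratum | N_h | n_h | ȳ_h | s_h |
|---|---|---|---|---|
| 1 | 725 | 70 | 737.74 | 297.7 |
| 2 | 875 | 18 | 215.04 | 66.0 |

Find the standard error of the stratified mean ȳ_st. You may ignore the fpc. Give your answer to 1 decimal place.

SE(ȳ_st) ≈ 18.2

V̂(ȳ_st) = Σ W_h² s_h²/n_h, with W_h = N_h/N and N = 1600:
  stratum 1: (725/1600)²·297.7²/70 = 259.954
  stratum 2: (875/1600)²·66.0²/18 = 72.3755
V̂(ȳ_st) = 332.329
SE(ȳ_st) = √332.329 = 18.2299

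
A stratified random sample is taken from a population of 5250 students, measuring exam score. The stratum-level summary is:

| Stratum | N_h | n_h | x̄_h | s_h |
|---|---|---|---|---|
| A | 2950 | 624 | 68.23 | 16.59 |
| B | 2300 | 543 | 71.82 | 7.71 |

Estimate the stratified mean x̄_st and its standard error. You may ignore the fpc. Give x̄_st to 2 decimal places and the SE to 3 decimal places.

x̄_st ≈ 69.80, SE ≈ 0.400

x̄_st = Σ W_h x̄_h = (2950·68.23 + 2300·71.82)/5250 = 69.80276
V̂(x̄_st) = Σ W_h² s_h²/n_h, with W_h = N_h/N and N = 5250:
  stratum A: (2950/5250)²·16.59²/624 = 0.139262
  stratum B: (2300/5250)²·7.71²/543 = 0.021011
V̂(x̄_st) = 0.160273
SE(x̄_st) = √0.160273 = 0.400341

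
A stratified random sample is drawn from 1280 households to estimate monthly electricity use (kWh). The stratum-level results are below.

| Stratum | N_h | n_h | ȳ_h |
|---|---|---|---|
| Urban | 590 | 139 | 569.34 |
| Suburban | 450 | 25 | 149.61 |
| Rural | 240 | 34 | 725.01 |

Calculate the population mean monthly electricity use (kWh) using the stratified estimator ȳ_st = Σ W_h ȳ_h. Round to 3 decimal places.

ȳ_st ≈ 450.967

N = Σ N_h = 1280. Stratum weights W_h = N_h/N.
ȳ_st = (590·569.34 + 450·149.61 + 240·725.01) / 1280 = 450.96680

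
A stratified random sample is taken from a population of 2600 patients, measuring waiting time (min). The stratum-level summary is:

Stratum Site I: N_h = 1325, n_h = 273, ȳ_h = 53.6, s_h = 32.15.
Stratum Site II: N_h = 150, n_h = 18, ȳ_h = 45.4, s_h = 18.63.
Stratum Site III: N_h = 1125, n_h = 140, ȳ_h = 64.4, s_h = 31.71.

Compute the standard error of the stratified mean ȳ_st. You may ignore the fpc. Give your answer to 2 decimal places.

V̂(ȳ_st) = Σ W_h² s_h²/n_h, with W_h = N_h/N and N = 2600:
  stratum Site I: (1325/2600)²·32.15²/273 = 0.983296
  stratum Site II: (150/2600)²·18.63²/18 = 0.0641784
  stratum Site III: (1125/2600)²·31.71²/140 = 1.34469
V̂(ȳ_st) = 2.39217
SE(ȳ_st) = √2.39217 = 1.54666

SE(ȳ_st) ≈ 1.55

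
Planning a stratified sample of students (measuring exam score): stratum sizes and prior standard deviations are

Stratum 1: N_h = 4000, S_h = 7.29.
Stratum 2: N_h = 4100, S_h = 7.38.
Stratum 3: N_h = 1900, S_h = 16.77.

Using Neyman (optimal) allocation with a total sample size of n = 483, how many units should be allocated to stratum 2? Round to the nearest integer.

160

Neyman allocation: n_h = n · N_h S_h / Σ N_i S_i, with n = 483.
  stratum 1: N_h·S_h = 4000·7.29 = 29160.00
  stratum 2: N_h·S_h = 4100·7.38 = 30258.00
  stratum 3: N_h·S_h = 1900·16.77 = 31863.00
Σ N_h S_h = 91281.00
n for stratum 2 = 483·30258.00/91281.00 = 160.106 → 160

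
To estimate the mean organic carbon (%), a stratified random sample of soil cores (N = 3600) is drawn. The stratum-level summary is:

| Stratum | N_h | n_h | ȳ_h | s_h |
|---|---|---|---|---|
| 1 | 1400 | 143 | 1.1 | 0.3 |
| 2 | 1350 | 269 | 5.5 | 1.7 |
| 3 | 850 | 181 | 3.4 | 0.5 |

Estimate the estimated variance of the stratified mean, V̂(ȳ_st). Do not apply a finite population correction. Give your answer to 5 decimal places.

V̂(ȳ_st) ≈ 0.00168

V̂(ȳ_st) = Σ W_h² s_h²/n_h, with W_h = N_h/N and N = 3600:
  stratum 1: (1400/3600)²·0.3²/143 = 9.51826e-05
  stratum 2: (1350/3600)²·1.7²/269 = 0.0015108
  stratum 3: (850/3600)²·0.5²/181 = 7.70006e-05
V̂(ȳ_st) = 0.00168299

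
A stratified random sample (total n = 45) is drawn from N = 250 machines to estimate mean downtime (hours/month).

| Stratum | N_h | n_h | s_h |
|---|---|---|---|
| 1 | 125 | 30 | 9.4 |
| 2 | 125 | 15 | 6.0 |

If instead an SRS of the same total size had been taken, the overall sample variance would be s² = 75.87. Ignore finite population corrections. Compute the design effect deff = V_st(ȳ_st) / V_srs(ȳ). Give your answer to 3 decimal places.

V̂(ȳ_st) = Σ W_h² s_h²/n_h, with W_h = N_h/N and N = 250:
  stratum 1: (125/250)²·9.4²/30 = 0.736333
  stratum 2: (125/250)²·6.0²/15 = 0.6
V_st = 1.33633
V_srs = s²/n = 75.87/45 = 1.686
deff = V_st / V_srs = 1.33633/1.686 = 0.7926

deff ≈ 0.793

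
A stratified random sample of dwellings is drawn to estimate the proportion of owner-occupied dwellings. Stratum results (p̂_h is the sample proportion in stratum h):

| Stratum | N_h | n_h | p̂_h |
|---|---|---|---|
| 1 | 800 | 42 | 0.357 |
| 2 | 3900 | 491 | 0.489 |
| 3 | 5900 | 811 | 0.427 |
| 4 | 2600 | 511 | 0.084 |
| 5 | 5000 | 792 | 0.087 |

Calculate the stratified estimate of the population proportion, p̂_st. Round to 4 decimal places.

p̂_st ≈ 0.2948

N = 18200; stratum weights W_h = N_h/N.
p̂_st = Σ W_h p̂_h = (800·0.357 + 3900·0.489 + 5900·0.427 + 2600·0.084 + 5000·0.087)/18200 = 0.29480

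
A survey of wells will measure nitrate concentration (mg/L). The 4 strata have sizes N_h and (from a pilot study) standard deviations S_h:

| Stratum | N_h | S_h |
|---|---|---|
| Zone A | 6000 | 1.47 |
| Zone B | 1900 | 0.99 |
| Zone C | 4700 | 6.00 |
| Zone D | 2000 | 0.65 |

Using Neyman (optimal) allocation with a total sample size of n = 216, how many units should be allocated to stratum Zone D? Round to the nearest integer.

Neyman allocation: n_h = n · N_h S_h / Σ N_i S_i, with n = 216.
  stratum Zone A: N_h·S_h = 6000·1.47 = 8820.00
  stratum Zone B: N_h·S_h = 1900·0.99 = 1881.00
  stratum Zone C: N_h·S_h = 4700·6.00 = 28200.00
  stratum Zone D: N_h·S_h = 2000·0.65 = 1300.00
Σ N_h S_h = 40201.00
n for stratum Zone D = 216·1300.00/40201.00 = 6.985 → 7

7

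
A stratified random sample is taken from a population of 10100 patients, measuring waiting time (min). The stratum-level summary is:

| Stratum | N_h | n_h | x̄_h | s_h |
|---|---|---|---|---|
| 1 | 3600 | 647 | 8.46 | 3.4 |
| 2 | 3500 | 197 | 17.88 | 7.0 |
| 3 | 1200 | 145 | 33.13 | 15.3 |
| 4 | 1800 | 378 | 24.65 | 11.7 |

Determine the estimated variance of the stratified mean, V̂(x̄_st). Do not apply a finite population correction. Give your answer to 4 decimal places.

V̂(x̄_st) = Σ W_h² s_h²/n_h, with W_h = N_h/N and N = 10100:
  stratum 1: (3600/10100)²·3.4²/647 = 0.00226995
  stratum 2: (3500/10100)²·7.0²/197 = 0.0298692
  stratum 3: (1200/10100)²·15.3²/145 = 0.0227895
  stratum 4: (1800/10100)²·11.7²/378 = 0.0115022
V̂(x̄_st) = 0.0664308

V̂(x̄_st) ≈ 0.0664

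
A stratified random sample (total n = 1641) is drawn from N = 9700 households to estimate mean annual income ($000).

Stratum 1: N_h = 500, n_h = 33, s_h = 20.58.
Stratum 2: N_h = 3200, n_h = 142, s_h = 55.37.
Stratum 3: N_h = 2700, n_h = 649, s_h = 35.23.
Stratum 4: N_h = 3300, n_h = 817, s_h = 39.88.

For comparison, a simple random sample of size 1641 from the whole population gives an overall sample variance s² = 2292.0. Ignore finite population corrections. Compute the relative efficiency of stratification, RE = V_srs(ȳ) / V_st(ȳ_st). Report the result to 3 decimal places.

RE ≈ 0.507

V̂(ȳ_st) = Σ W_h² s_h²/n_h, with W_h = N_h/N and N = 9700:
  stratum 1: (500/9700)²·20.58²/33 = 0.0341015
  stratum 2: (3200/9700)²·55.37²/142 = 2.34973
  stratum 3: (2700/9700)²·35.23²/649 = 0.148171
  stratum 4: (3300/9700)²·39.88²/817 = 0.225306
V_st = 2.7573
V_srs = s²/n = 2292.0/1641 = 1.39671
Relative efficiency = V_srs / V_st = 1.39671/2.7573 = 0.5065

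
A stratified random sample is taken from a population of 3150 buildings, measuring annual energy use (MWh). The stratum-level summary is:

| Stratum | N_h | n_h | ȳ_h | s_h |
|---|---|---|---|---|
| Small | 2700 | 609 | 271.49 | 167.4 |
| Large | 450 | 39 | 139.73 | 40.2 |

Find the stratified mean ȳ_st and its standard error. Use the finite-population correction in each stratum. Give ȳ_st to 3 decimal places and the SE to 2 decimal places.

ȳ_st = Σ W_h ȳ_h = (2700·271.49 + 450·139.73)/3150 = 252.66714
V̂(ȳ_st) = Σ W_h² (1 − n_h/N_h) s_h²/n_h, with W_h = N_h/N and N = 3150:
  stratum Small: (2700/3150)²·(1 − 609/2700)·167.4²/609 = 26.1812
  stratum Large: (450/3150)²·(1 − 39/450)·40.2²/39 = 0.772362
V̂(ȳ_st) = 26.9536
SE(ȳ_st) = √26.9536 = 5.19169

ȳ_st ≈ 252.667, SE ≈ 5.19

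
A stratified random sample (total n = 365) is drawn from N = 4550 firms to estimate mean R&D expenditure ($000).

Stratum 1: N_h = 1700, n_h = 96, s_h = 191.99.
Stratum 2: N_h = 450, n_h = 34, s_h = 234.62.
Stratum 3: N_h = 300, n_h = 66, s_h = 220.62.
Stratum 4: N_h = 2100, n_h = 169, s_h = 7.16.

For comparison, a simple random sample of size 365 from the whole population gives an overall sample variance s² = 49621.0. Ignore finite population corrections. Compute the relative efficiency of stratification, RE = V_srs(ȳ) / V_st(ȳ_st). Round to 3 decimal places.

RE ≈ 1.870

V̂(ȳ_st) = Σ W_h² s_h²/n_h, with W_h = N_h/N and N = 4550:
  stratum 1: (1700/4550)²·191.99²/96 = 53.5995
  stratum 2: (450/4550)²·234.62²/34 = 15.8363
  stratum 3: (300/4550)²·220.62²/66 = 3.20601
  stratum 4: (2100/4550)²·7.16²/169 = 0.0646182
V_st = 72.7065
V_srs = s²/n = 49621.0/365 = 135.948
Relative efficiency = V_srs / V_st = 135.948/72.7065 = 1.8698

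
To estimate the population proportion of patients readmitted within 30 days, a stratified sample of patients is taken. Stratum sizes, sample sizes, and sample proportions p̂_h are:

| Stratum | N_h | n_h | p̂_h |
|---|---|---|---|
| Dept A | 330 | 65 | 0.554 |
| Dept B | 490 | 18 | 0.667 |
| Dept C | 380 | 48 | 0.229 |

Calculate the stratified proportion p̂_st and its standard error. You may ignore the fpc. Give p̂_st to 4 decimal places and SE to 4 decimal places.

N = 1200; stratum weights W_h = N_h/N.
p̂_st = Σ W_h p̂_h = (330·0.554 + 490·0.667 + 380·0.229)/1200 = 0.49723
V̂(p̂_st) = Σ W_h² p̂_h(1−p̂_h)/(n_h−1):
  stratum Dept A: (330/1200)²·0.554·0.446/64 = 0.000291964
  stratum Dept B: (490/1200)²·0.667·0.333/17 = 0.00217847
  stratum Dept C: (380/1200)²·0.229·0.771/47 = 0.000376701
V̂(p̂_st) = 0.00284713; SE = √V̂ = 0.0533585

p̂_st ≈ 0.4972, SE ≈ 0.0534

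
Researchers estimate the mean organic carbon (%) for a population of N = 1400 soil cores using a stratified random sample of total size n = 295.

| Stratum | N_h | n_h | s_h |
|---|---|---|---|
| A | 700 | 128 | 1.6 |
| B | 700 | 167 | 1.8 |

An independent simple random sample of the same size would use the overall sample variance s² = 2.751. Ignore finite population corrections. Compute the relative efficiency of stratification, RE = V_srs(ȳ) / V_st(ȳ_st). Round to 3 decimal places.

RE ≈ 0.947

V̂(ȳ_st) = Σ W_h² s_h²/n_h, with W_h = N_h/N and N = 1400:
  stratum A: (700/1400)²·1.6²/128 = 0.005
  stratum B: (700/1400)²·1.8²/167 = 0.0048503
V_st = 0.0098503
V_srs = s²/n = 2.751/295 = 0.00932542
Relative efficiency = V_srs / V_st = 0.00932542/0.0098503 = 0.9467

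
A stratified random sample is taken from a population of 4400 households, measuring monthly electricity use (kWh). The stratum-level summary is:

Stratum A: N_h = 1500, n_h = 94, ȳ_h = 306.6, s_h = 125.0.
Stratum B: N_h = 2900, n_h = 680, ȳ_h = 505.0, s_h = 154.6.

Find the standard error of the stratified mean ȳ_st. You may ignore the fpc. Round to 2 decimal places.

V̂(ȳ_st) = Σ W_h² s_h²/n_h, with W_h = N_h/N and N = 4400:
  stratum A: (1500/4400)²·125.0²/94 = 19.3183
  stratum B: (2900/4400)²·154.6²/680 = 15.2687
V̂(ȳ_st) = 34.587
SE(ȳ_st) = √34.587 = 5.88107

SE(ȳ_st) ≈ 5.88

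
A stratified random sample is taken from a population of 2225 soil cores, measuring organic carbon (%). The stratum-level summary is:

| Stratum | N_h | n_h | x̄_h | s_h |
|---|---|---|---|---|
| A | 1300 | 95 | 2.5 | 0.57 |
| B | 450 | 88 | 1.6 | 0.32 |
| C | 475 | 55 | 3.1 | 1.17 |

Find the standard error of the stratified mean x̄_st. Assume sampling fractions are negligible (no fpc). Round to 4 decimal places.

V̂(x̄_st) = Σ W_h² s_h²/n_h, with W_h = N_h/N and N = 2225:
  stratum A: (1300/2225)²·0.57²/95 = 0.00116749
  stratum B: (450/2225)²·0.32²/88 = 4.75973e-05
  stratum C: (475/2225)²·1.17²/55 = 0.00113432
V̂(x̄_st) = 0.00234941
SE(x̄_st) = √0.00234941 = 0.0484707

SE(x̄_st) ≈ 0.0485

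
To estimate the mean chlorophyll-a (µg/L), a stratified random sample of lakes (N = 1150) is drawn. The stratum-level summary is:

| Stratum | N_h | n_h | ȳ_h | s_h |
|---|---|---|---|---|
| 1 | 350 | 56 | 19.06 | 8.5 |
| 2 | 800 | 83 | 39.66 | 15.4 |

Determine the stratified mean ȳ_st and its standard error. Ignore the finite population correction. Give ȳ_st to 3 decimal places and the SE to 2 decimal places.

ȳ_st = Σ W_h ȳ_h = (350·19.06 + 800·39.66)/1150 = 33.39043
V̂(ȳ_st) = Σ W_h² s_h²/n_h, with W_h = N_h/N and N = 1150:
  stratum 1: (350/1150)²·8.5²/56 = 0.119506
  stratum 2: (800/1150)²·15.4²/83 = 1.38276
V̂(ȳ_st) = 1.50227
SE(ȳ_st) = √1.50227 = 1.22567

ȳ_st ≈ 33.390, SE ≈ 1.23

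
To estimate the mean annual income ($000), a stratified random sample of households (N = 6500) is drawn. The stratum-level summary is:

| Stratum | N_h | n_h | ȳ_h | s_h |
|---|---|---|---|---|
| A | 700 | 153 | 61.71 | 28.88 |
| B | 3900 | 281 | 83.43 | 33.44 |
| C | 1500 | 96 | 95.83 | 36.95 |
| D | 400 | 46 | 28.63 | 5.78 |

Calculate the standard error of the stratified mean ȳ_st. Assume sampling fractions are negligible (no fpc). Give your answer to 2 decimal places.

V̂(ȳ_st) = Σ W_h² s_h²/n_h, with W_h = N_h/N and N = 6500:
  stratum A: (700/6500)²·28.88²/153 = 0.0632226
  stratum B: (3900/6500)²·33.44²/281 = 1.43261
  stratum C: (1500/6500)²·36.95²/96 = 0.757379
  stratum D: (400/6500)²·5.78²/46 = 0.00275037
V̂(ȳ_st) = 2.25596
SE(ȳ_st) = √2.25596 = 1.50199

SE(ȳ_st) ≈ 1.50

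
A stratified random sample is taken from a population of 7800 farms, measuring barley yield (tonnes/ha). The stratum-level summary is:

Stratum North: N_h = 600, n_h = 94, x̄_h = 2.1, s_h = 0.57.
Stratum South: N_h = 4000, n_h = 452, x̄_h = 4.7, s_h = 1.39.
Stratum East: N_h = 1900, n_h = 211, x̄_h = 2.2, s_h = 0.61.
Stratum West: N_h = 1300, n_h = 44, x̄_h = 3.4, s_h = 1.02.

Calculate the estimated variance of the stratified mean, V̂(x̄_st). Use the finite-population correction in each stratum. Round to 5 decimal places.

V̂(x̄_st) ≈ 0.00174

V̂(x̄_st) = Σ W_h² (1 − n_h/N_h) s_h²/n_h, with W_h = N_h/N and N = 7800:
  stratum North: (600/7800)²·(1 − 94/600)·0.57²/94 = 1.72478e-05
  stratum South: (4000/7800)²·(1 − 452/4000)·1.39²/452 = 0.000997116
  stratum East: (1900/7800)²·(1 − 211/1900)·0.61²/211 = 9.30189e-05
  stratum West: (1300/7800)²·(1 − 44/1300)·1.02²/44 = 0.000634587
V̂(x̄_st) = 0.00174197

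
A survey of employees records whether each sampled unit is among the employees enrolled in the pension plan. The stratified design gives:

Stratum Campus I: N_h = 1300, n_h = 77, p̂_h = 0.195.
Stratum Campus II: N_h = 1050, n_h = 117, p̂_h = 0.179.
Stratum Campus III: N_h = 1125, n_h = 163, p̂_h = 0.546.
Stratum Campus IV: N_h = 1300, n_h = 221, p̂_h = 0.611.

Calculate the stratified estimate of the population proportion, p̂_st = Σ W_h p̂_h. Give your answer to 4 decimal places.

p̂_st ≈ 0.3874

N = 4775; stratum weights W_h = N_h/N.
p̂_st = Σ W_h p̂_h = (1300·0.195 + 1050·0.179 + 1125·0.546 + 1300·0.611)/4775 = 0.38743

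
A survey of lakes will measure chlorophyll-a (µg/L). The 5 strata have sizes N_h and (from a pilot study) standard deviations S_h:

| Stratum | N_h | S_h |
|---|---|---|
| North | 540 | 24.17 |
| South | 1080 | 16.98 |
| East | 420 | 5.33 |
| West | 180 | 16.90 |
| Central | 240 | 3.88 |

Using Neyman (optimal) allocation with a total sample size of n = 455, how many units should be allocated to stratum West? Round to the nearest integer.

37

Neyman allocation: n_h = n · N_h S_h / Σ N_i S_i, with n = 455.
  stratum North: N_h·S_h = 540·24.17 = 13051.80
  stratum South: N_h·S_h = 1080·16.98 = 18338.40
  stratum East: N_h·S_h = 420·5.33 = 2238.60
  stratum West: N_h·S_h = 180·16.90 = 3042.00
  stratum Central: N_h·S_h = 240·3.88 = 931.20
Σ N_h S_h = 37602.00
n for stratum West = 455·3042.00/37602.00 = 36.809 → 37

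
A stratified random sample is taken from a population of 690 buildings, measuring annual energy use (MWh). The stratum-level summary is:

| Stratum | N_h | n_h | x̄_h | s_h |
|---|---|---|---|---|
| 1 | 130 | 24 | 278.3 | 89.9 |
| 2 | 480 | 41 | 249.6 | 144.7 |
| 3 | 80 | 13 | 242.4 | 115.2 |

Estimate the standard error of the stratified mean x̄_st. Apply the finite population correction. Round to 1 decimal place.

V̂(x̄_st) = Σ W_h² (1 − n_h/N_h) s_h²/n_h, with W_h = N_h/N and N = 690:
  stratum 1: (130/690)²·(1 − 24/130)·89.9²/24 = 9.74674
  stratum 2: (480/690)²·(1 − 41/480)·144.7²/41 = 226.027
  stratum 3: (80/690)²·(1 − 13/80)·115.2²/13 = 11.4929
V̂(x̄_st) = 247.267
SE(x̄_st) = √247.267 = 15.7247

SE(x̄_st) ≈ 15.7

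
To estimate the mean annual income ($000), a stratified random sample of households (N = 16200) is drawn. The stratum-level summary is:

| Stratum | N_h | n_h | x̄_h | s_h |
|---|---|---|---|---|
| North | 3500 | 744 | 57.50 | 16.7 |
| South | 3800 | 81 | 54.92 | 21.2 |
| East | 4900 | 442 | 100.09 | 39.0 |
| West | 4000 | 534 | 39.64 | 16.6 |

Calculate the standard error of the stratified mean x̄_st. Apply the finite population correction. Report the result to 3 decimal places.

SE(x̄_st) ≈ 0.791

V̂(x̄_st) = Σ W_h² (1 − n_h/N_h) s_h²/n_h, with W_h = N_h/N and N = 16200:
  stratum North: (3500/16200)²·(1 − 744/3500)·16.7²/744 = 0.0137777
  stratum South: (3800/16200)²·(1 − 81/3800)·21.2²/81 = 0.29879
  stratum East: (4900/16200)²·(1 − 442/4900)·39.0²/442 = 0.286426
  stratum West: (4000/16200)²·(1 − 534/4000)·16.6²/534 = 0.0272605
V̂(x̄_st) = 0.626255
SE(x̄_st) = √0.626255 = 0.791363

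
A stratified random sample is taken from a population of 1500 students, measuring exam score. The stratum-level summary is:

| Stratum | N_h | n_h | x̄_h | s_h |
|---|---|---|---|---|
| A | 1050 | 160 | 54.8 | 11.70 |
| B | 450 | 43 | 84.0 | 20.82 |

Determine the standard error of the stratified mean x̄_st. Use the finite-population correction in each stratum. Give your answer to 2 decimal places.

V̂(x̄_st) = Σ W_h² (1 − n_h/N_h) s_h²/n_h, with W_h = N_h/N and N = 1500:
  stratum A: (1050/1500)²·(1 − 160/1050)·11.70²/160 = 0.355344
  stratum B: (450/1500)²·(1 − 43/450)·20.82²/43 = 0.820573
V̂(x̄_st) = 1.17592
SE(x̄_st) = √1.17592 = 1.0844

SE(x̄_st) ≈ 1.08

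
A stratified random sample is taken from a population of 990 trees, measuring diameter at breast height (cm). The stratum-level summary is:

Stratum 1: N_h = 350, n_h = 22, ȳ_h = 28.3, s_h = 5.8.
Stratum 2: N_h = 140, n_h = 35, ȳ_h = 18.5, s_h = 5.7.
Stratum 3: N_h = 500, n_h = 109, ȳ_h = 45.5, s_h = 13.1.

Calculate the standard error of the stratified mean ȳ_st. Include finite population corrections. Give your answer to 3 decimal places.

V̂(ȳ_st) = Σ W_h² (1 − n_h/N_h) s_h²/n_h, with W_h = N_h/N and N = 990:
  stratum 1: (350/990)²·(1 − 22/350)·5.8²/22 = 0.179104
  stratum 2: (140/990)²·(1 − 35/140)·5.7²/35 = 0.0139229
  stratum 3: (500/990)²·(1 − 109/500)·13.1²/109 = 0.314045
V̂(ȳ_st) = 0.507072
SE(ȳ_st) = √0.507072 = 0.71209

SE(ȳ_st) ≈ 0.712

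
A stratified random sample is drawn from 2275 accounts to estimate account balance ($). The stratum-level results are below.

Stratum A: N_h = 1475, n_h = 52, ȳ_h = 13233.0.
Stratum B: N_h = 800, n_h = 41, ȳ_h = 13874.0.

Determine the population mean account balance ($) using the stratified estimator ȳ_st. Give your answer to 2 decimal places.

N = Σ N_h = 2275. Stratum weights W_h = N_h/N.
ȳ_st = (1475·13233.0 + 800·13874.0) / 2275 = 13458.4066

ȳ_st ≈ 13458.41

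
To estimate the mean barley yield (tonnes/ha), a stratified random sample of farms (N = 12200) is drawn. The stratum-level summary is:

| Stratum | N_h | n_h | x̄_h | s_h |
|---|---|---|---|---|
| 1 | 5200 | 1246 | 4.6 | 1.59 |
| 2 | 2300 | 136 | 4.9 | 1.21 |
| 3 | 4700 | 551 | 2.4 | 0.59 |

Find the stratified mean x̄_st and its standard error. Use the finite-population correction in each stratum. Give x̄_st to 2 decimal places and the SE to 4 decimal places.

x̄_st = Σ W_h x̄_h = (5200·4.6 + 2300·4.9 + 4700·2.4)/12200 = 3.80902
V̂(x̄_st) = Σ W_h² (1 − n_h/N_h) s_h²/n_h, with W_h = N_h/N and N = 12200:
  stratum 1: (5200/12200)²·(1 − 1246/5200)·1.59²/1246 = 0.000280283
  stratum 2: (2300/12200)²·(1 − 136/2300)·1.21²/136 = 0.000359996
  stratum 3: (4700/12200)²·(1 − 551/4700)·0.59²/551 = 8.27702e-05
V̂(x̄_st) = 0.000723049
SE(x̄_st) = √0.000723049 = 0.0268896

x̄_st ≈ 3.81, SE ≈ 0.0269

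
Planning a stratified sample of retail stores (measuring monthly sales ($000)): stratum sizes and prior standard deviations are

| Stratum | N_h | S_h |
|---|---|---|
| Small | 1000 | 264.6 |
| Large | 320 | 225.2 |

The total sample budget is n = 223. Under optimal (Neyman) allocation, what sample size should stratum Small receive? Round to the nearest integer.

175

Neyman allocation: n_h = n · N_h S_h / Σ N_i S_i, with n = 223.
  stratum Small: N_h·S_h = 1000·264.6 = 264600.00
  stratum Large: N_h·S_h = 320·225.2 = 72064.00
Σ N_h S_h = 336664.00
n for stratum Small = 223·264600.00/336664.00 = 175.266 → 175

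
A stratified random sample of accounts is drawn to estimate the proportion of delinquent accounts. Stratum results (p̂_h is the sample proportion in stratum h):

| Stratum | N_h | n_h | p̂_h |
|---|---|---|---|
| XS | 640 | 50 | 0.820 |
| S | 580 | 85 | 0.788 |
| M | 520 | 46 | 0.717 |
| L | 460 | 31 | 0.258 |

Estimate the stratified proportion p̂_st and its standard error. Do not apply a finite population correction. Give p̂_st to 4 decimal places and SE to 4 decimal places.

p̂_st ≈ 0.6697, SE ≈ 0.0304

N = 2200; stratum weights W_h = N_h/N.
p̂_st = Σ W_h p̂_h = (640·0.820 + 580·0.788 + 520·0.717 + 460·0.258)/2200 = 0.66971
V̂(p̂_st) = Σ W_h² p̂_h(1−p̂_h)/(n_h−1):
  stratum XS: (640/2200)²·0.820·0.180/49 = 0.000254921
  stratum S: (580/2200)²·0.788·0.212/84 = 0.000138227
  stratum M: (520/2200)²·0.717·0.283/45 = 0.000251915
  stratum L: (460/2200)²·0.258·0.742/30 = 0.00027898
V̂(p̂_st) = 0.000924043; SE = √V̂ = 0.0303981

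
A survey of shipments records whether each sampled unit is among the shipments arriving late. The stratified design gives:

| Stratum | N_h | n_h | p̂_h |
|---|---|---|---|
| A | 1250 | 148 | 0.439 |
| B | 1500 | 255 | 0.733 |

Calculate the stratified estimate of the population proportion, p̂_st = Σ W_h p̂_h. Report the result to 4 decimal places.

N = 2750; stratum weights W_h = N_h/N.
p̂_st = Σ W_h p̂_h = (1250·0.439 + 1500·0.733)/2750 = 0.59936

p̂_st ≈ 0.5994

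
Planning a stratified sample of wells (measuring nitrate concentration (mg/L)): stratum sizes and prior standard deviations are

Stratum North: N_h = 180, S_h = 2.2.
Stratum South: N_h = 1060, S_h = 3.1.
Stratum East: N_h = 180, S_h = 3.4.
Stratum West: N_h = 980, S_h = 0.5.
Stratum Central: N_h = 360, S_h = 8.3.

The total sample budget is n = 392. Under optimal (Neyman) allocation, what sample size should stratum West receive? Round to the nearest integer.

Neyman allocation: n_h = n · N_h S_h / Σ N_i S_i, with n = 392.
  stratum North: N_h·S_h = 180·2.2 = 396.00
  stratum South: N_h·S_h = 1060·3.1 = 3286.00
  stratum East: N_h·S_h = 180·3.4 = 612.00
  stratum West: N_h·S_h = 980·0.5 = 490.00
  stratum Central: N_h·S_h = 360·8.3 = 2988.00
Σ N_h S_h = 7772.00
n for stratum West = 392·490.00/7772.00 = 24.714 → 25

25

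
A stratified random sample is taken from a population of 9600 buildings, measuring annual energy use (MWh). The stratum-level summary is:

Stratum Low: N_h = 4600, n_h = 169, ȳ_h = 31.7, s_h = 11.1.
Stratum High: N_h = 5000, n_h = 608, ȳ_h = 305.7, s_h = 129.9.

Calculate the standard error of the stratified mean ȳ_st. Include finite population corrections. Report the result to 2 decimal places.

SE(ȳ_st) ≈ 2.60

V̂(ȳ_st) = Σ W_h² (1 − n_h/N_h) s_h²/n_h, with W_h = N_h/N and N = 9600:
  stratum Low: (4600/9600)²·(1 − 169/4600)·11.1²/169 = 0.161241
  stratum High: (5000/9600)²·(1 − 608/5000)·129.9²/608 = 6.61309
V̂(ȳ_st) = 6.77433
SE(ȳ_st) = √6.77433 = 2.60276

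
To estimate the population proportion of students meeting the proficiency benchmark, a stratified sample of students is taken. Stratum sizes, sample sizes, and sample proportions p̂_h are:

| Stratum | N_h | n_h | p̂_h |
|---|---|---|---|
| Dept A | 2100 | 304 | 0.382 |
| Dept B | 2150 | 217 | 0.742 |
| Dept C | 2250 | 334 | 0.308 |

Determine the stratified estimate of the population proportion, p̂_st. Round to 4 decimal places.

p̂_st ≈ 0.4755

N = 6500; stratum weights W_h = N_h/N.
p̂_st = Σ W_h p̂_h = (2100·0.382 + 2150·0.742 + 2250·0.308)/6500 = 0.47546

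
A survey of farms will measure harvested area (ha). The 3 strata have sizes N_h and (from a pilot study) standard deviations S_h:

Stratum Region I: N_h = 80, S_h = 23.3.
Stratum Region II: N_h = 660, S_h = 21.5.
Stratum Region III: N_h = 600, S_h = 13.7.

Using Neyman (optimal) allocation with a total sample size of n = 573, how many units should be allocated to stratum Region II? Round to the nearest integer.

Neyman allocation: n_h = n · N_h S_h / Σ N_i S_i, with n = 573.
  stratum Region I: N_h·S_h = 80·23.3 = 1864.00
  stratum Region II: N_h·S_h = 660·21.5 = 14190.00
  stratum Region III: N_h·S_h = 600·13.7 = 8220.00
Σ N_h S_h = 24274.00
n for stratum Region II = 573·14190.00/24274.00 = 334.962 → 335

335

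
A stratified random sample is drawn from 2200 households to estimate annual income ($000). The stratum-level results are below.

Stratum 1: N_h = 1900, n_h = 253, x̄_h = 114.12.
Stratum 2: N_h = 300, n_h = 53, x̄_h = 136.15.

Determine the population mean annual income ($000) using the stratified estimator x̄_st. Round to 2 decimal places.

x̄_st ≈ 117.12

N = Σ N_h = 2200. Stratum weights W_h = N_h/N.
x̄_st = (1900·114.12 + 300·136.15) / 2200 = 117.1241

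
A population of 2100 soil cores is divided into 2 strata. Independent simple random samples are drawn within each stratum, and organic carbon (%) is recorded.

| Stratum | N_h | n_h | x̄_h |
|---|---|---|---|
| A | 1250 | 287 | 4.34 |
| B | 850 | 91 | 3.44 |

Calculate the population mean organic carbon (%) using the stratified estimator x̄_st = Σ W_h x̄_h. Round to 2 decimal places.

x̄_st ≈ 3.98

N = Σ N_h = 2100. Stratum weights W_h = N_h/N.
x̄_st = (1250·4.34 + 850·3.44) / 2100 = 3.9757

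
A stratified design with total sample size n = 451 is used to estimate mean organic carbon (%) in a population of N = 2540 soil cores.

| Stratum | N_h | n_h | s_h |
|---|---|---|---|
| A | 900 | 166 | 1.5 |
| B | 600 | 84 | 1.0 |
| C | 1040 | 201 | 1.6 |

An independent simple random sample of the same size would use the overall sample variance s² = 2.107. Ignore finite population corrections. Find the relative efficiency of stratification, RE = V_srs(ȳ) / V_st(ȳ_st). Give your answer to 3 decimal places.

RE ≈ 1.038

V̂(ȳ_st) = Σ W_h² s_h²/n_h, with W_h = N_h/N and N = 2540:
  stratum A: (900/2540)²·1.5²/166 = 0.00170174
  stratum B: (600/2540)²·1.0²/84 = 0.000664287
  stratum C: (1040/2540)²·1.6²/201 = 0.00213522
V_st = 0.00450124
V_srs = s²/n = 2.107/451 = 0.00467184
Relative efficiency = V_srs / V_st = 0.00467184/0.00450124 = 1.0379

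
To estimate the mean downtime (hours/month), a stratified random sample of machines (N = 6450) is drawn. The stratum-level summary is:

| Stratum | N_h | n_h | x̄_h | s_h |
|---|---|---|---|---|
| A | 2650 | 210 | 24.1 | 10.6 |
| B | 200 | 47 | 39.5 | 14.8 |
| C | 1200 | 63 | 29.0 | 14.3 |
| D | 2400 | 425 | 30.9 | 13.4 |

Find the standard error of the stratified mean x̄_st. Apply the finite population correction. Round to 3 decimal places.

SE(x̄_st) ≈ 0.491

V̂(x̄_st) = Σ W_h² (1 − n_h/N_h) s_h²/n_h, with W_h = N_h/N and N = 6450:
  stratum A: (2650/6450)²·(1 − 210/2650)·10.6²/210 = 0.0831589
  stratum B: (200/6450)²·(1 − 47/200)·14.8²/47 = 0.0034279
  stratum C: (1200/6450)²·(1 − 63/1200)·14.3²/63 = 0.106452
  stratum D: (2400/6450)²·(1 − 425/2400)·13.4²/425 = 0.0481371
V̂(x̄_st) = 0.241176
SE(x̄_st) = √0.241176 = 0.491097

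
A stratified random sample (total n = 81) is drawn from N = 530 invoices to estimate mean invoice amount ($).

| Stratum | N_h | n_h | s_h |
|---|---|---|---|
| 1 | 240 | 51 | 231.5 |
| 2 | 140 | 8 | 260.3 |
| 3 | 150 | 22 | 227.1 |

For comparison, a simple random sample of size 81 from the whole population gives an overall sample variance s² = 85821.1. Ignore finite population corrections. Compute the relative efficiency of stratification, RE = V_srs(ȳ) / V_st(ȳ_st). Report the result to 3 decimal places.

RE ≈ 1.066

V̂(ȳ_st) = Σ W_h² s_h²/n_h, with W_h = N_h/N and N = 530:
  stratum 1: (240/530)²·231.5²/51 = 215.478
  stratum 2: (140/530)²·260.3²/8 = 590.966
  stratum 3: (150/530)²·227.1²/22 = 187.777
V_st = 994.221
V_srs = s²/n = 85821.1/81 = 1059.52
Relative efficiency = V_srs / V_st = 1059.52/994.221 = 1.0657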